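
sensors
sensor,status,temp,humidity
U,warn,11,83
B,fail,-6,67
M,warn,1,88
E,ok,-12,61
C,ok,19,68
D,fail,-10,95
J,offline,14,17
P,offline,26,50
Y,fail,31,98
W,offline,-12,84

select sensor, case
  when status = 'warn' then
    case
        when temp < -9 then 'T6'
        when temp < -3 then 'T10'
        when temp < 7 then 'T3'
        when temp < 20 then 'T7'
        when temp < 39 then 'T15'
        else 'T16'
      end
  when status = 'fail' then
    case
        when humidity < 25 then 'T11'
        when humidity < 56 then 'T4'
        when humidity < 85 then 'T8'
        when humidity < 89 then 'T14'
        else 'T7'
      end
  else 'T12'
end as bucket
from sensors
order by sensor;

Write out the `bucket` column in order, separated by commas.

sensor=B: status='fail' → inner[humidity < 85] → T8
sensor=C: status='ok' → outer ELSE → T12
sensor=D: status='fail' → inner[ELSE] → T7
sensor=E: status='ok' → outer ELSE → T12
sensor=J: status='offline' → outer ELSE → T12
sensor=M: status='warn' → inner[temp < 7] → T3
sensor=P: status='offline' → outer ELSE → T12
sensor=U: status='warn' → inner[temp < 20] → T7
sensor=W: status='offline' → outer ELSE → T12
sensor=Y: status='fail' → inner[ELSE] → T7

T8, T12, T7, T12, T12, T3, T12, T7, T12, T7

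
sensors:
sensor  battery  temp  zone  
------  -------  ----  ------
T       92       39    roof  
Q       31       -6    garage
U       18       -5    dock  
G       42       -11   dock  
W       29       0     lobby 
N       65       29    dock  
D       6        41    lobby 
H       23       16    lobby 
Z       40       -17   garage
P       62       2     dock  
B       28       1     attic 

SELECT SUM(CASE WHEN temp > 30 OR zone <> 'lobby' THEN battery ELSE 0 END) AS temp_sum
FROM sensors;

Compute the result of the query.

384

sensor=T: ✓ → 92
sensor=Q: ✓ → 31
sensor=U: ✓ → 18
sensor=G: ✓ → 42
sensor=W: ✗
sensor=N: ✓ → 65
sensor=D: ✓ → 6
sensor=H: ✗
sensor=Z: ✓ → 40
sensor=P: ✓ → 62
sensor=B: ✓ → 28
temp_sum = 92 + 31 + 18 + 42 + 65 + 6 + 40 + 62 + 28 = 384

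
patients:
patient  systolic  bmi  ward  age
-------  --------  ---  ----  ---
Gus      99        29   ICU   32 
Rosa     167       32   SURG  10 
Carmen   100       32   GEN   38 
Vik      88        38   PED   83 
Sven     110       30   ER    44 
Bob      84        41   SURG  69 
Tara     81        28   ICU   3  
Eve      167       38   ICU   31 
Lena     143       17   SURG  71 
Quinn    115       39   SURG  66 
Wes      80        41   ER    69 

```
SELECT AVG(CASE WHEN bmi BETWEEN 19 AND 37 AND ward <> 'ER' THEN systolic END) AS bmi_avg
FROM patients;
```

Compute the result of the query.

patient=Gus: ✓ → 99
patient=Rosa: ✓ → 167
patient=Carmen: ✓ → 100
patient=Vik: ✗
patient=Sven: ✗
patient=Bob: ✗
patient=Tara: ✓ → 81
patient=Eve: ✗
patient=Lena: ✗
patient=Quinn: ✗
patient=Wes: ✗
bmi_avg = (99 + 167 + 100 + 81) / 4 = 111.75

111.75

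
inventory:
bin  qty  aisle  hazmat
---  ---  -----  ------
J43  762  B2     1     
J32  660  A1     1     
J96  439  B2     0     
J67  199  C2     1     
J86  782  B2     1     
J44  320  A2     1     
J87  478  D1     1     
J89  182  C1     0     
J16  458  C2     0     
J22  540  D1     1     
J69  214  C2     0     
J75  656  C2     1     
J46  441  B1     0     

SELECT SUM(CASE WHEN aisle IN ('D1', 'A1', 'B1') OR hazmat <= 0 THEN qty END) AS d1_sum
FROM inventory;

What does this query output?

3412

bin=J43: ✗
bin=J32: ✓ → 660
bin=J96: ✓ → 439
bin=J67: ✗
bin=J86: ✗
bin=J44: ✗
bin=J87: ✓ → 478
bin=J89: ✓ → 182
bin=J16: ✓ → 458
bin=J22: ✓ → 540
bin=J69: ✓ → 214
bin=J75: ✗
bin=J46: ✓ → 441
d1_sum = 660 + 439 + 478 + 182 + 458 + 540 + 214 + 441 = 3412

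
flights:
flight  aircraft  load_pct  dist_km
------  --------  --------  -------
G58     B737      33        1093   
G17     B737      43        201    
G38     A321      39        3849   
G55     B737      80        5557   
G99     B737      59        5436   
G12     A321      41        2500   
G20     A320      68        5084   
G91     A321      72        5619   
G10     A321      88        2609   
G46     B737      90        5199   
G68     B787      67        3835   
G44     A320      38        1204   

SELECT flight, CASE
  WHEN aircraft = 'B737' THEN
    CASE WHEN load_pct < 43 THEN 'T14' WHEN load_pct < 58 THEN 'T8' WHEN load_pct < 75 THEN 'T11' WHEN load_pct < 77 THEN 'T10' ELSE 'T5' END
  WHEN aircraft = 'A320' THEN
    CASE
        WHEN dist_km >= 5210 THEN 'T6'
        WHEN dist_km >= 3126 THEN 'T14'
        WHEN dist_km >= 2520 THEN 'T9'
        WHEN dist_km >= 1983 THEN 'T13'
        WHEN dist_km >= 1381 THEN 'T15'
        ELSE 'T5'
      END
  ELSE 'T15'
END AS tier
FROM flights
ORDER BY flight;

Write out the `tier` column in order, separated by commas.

flight=G10: aircraft='A321' → outer ELSE → T15
flight=G12: aircraft='A321' → outer ELSE → T15
flight=G17: aircraft='B737' → inner[load_pct < 58] → T8
flight=G20: aircraft='A320' → inner[dist_km >= 3126] → T14
flight=G38: aircraft='A321' → outer ELSE → T15
flight=G44: aircraft='A320' → inner[ELSE] → T5
flight=G46: aircraft='B737' → inner[ELSE] → T5
flight=G55: aircraft='B737' → inner[ELSE] → T5
flight=G58: aircraft='B737' → inner[load_pct < 43] → T14
flight=G68: aircraft='B787' → outer ELSE → T15
flight=G91: aircraft='A321' → outer ELSE → T15
flight=G99: aircraft='B737' → inner[load_pct < 75] → T11

T15, T15, T8, T14, T15, T5, T5, T5, T14, T15, T15, T11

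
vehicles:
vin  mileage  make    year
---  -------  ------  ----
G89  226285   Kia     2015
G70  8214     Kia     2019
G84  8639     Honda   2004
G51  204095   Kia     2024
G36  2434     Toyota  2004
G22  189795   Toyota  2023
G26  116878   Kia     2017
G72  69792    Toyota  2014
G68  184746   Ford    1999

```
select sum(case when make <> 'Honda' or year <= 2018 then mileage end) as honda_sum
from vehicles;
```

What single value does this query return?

vin=G89: ✓ → 226285
vin=G70: ✓ → 8214
vin=G84: ✓ → 8639
vin=G51: ✓ → 204095
vin=G36: ✓ → 2434
vin=G22: ✓ → 189795
vin=G26: ✓ → 116878
vin=G72: ✓ → 69792
vin=G68: ✓ → 184746
honda_sum = 226285 + 8214 + 8639 + 204095 + 2434 + 189795 + 116878 + 69792 + 184746 = 1010878

1010878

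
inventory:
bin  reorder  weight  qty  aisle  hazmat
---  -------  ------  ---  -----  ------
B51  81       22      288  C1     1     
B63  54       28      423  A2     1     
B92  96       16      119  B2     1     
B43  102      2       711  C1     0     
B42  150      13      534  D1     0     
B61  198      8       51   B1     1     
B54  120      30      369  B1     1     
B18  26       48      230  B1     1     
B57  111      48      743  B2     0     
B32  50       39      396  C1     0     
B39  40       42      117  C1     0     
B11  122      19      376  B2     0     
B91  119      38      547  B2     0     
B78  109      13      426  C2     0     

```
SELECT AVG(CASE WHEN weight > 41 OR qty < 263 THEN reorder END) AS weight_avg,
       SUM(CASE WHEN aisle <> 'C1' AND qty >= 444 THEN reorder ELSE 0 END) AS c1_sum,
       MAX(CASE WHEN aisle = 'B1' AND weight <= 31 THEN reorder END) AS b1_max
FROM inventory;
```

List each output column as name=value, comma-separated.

[weight_avg: weight > 41 OR qty < 263]
bin=B51: ✗
bin=B63: ✗
bin=B92: ✓ → 96
bin=B43: ✗
bin=B42: ✗
bin=B61: ✓ → 198
bin=B54: ✗
bin=B18: ✓ → 26
bin=B57: ✓ → 111
bin=B32: ✗
bin=B39: ✓ → 40
bin=B11: ✗
bin=B91: ✗
bin=B78: ✗
weight_avg = (96 + 198 + 26 + 111 + 40) / 5 = 94.2
—
[c1_sum: aisle <> 'C1' AND qty >= 444]
bin=B51: ✗
bin=B63: ✗
bin=B92: ✗
bin=B43: ✗
bin=B42: ✓ → 150
bin=B61: ✗
bin=B54: ✗
bin=B18: ✗
bin=B57: ✓ → 111
bin=B32: ✗
bin=B39: ✗
bin=B11: ✗
bin=B91: ✓ → 119
bin=B78: ✗
c1_sum = 150 + 111 + 119 = 380
—
[b1_max: aisle = 'B1' AND weight <= 31]
bin=B51: ✗
bin=B63: ✗
bin=B92: ✗
bin=B43: ✗
bin=B42: ✗
bin=B61: ✓ → 198
bin=B54: ✓ → 120
bin=B18: ✗
bin=B57: ✗
bin=B32: ✗
bin=B39: ✗
bin=B11: ✗
bin=B91: ✗
bin=B78: ✗
b1_max = MAX(198, 120) = 198

weight_avg=94.2, c1_sum=380, b1_max=198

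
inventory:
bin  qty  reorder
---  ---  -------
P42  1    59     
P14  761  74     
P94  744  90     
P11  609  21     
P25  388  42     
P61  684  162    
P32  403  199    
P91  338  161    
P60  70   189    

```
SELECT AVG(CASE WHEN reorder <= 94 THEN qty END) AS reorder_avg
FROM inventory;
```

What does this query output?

500.6

bin=P42: ✓ → 1
bin=P14: ✓ → 761
bin=P94: ✓ → 744
bin=P11: ✓ → 609
bin=P25: ✓ → 388
bin=P61: ✗
bin=P32: ✗
bin=P91: ✗
bin=P60: ✗
reorder_avg = (1 + 761 + 744 + 609 + 388) / 5 = 500.6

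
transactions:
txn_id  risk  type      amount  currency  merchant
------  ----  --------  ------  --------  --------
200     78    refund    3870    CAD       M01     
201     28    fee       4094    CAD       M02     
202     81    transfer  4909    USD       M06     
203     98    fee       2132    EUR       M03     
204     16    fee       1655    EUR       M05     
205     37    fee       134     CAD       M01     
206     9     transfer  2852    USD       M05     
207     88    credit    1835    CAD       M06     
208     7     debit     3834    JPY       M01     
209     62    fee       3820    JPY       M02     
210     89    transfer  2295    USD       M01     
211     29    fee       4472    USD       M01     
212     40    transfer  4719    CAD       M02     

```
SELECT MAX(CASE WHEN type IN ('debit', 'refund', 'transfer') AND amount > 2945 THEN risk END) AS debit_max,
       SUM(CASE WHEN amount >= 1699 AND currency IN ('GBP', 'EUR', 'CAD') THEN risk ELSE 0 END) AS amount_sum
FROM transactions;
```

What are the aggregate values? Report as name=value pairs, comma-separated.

debit_max=81, amount_sum=332

[debit_max: type IN ('debit', 'refund', 'transfer') AND amount > 2945]
txn_id=200: ✓ → 78
txn_id=201: ✗
txn_id=202: ✓ → 81
txn_id=203: ✗
txn_id=204: ✗
txn_id=205: ✗
txn_id=206: ✗
txn_id=207: ✗
txn_id=208: ✓ → 7
txn_id=209: ✗
txn_id=210: ✗
txn_id=211: ✗
txn_id=212: ✓ → 40
debit_max = MAX(78, 81, 7, 40) = 81
—
[amount_sum: amount >= 1699 AND currency IN ('GBP', 'EUR', 'CAD')]
txn_id=200: ✓ → 78
txn_id=201: ✓ → 28
txn_id=202: ✗
txn_id=203: ✓ → 98
txn_id=204: ✗
txn_id=205: ✗
txn_id=206: ✗
txn_id=207: ✓ → 88
txn_id=208: ✗
txn_id=209: ✗
txn_id=210: ✗
txn_id=211: ✗
txn_id=212: ✓ → 40
amount_sum = 78 + 28 + 98 + 88 + 40 = 332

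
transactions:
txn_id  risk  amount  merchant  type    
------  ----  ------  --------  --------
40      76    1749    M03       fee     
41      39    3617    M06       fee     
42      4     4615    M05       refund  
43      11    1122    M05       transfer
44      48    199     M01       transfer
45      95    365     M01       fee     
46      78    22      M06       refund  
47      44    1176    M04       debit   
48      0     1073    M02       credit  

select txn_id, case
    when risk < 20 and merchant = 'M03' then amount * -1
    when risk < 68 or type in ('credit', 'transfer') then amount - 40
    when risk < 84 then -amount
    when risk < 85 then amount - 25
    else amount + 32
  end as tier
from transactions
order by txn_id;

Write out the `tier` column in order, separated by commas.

-1749, 3577, 4575, 1082, 159, 397, -22, 1136, 1033

txn_id=40: risk < 84 → -1749
txn_id=41: risk < 68 or type in ('credit', 'transfer') → 3577
txn_id=42: risk < 68 or type in ('credit', 'transfer') → 4575
txn_id=43: risk < 68 or type in ('credit', 'transfer') → 1082
txn_id=44: risk < 68 or type in ('credit', 'transfer') → 159
txn_id=45: ELSE → 397
txn_id=46: risk < 84 → -22
txn_id=47: risk < 68 or type in ('credit', 'transfer') → 1136
txn_id=48: risk < 68 or type in ('credit', 'transfer') → 1033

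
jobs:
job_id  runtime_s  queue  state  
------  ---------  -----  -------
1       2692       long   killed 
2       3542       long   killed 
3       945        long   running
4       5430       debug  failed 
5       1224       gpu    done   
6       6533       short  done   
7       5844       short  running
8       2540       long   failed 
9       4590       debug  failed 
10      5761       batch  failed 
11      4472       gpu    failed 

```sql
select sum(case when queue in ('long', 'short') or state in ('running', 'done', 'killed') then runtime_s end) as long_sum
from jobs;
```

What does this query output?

23320

job_id=1: ✓ → 2692
job_id=2: ✓ → 3542
job_id=3: ✓ → 945
job_id=4: ✗
job_id=5: ✓ → 1224
job_id=6: ✓ → 6533
job_id=7: ✓ → 5844
job_id=8: ✓ → 2540
job_id=9: ✗
job_id=10: ✗
job_id=11: ✗
long_sum = 2692 + 3542 + 945 + 1224 + 6533 + 5844 + 2540 = 23320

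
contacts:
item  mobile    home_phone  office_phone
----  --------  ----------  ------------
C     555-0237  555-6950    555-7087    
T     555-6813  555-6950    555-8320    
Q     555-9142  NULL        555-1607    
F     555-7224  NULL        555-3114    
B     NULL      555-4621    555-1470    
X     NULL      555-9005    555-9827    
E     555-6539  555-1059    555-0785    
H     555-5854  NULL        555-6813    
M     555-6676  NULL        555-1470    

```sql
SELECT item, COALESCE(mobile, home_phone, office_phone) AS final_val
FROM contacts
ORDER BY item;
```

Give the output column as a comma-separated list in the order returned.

555-4621, 555-0237, 555-6539, 555-7224, 555-5854, 555-6676, 555-9142, 555-6813, 555-9005

item=B: mobile=NULL, home_phone=555-4621 → 555-4621
item=C: mobile=555-0237 → 555-0237
item=E: mobile=555-6539 → 555-6539
item=F: mobile=555-7224 → 555-7224
item=H: mobile=555-5854 → 555-5854
item=M: mobile=555-6676 → 555-6676
item=Q: mobile=555-9142 → 555-9142
item=T: mobile=555-6813 → 555-6813
item=X: mobile=NULL, home_phone=555-9005 → 555-9005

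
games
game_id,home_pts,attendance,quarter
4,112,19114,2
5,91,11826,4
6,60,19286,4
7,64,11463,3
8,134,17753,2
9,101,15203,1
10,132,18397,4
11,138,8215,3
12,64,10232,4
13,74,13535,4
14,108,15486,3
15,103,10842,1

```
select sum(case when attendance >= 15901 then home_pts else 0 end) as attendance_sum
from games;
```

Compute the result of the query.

game_id=4: ✓ → 112
game_id=5: ✗
game_id=6: ✓ → 60
game_id=7: ✗
game_id=8: ✓ → 134
game_id=9: ✗
game_id=10: ✓ → 132
game_id=11: ✗
game_id=12: ✗
game_id=13: ✗
game_id=14: ✗
game_id=15: ✗
attendance_sum = 112 + 60 + 134 + 132 = 438

438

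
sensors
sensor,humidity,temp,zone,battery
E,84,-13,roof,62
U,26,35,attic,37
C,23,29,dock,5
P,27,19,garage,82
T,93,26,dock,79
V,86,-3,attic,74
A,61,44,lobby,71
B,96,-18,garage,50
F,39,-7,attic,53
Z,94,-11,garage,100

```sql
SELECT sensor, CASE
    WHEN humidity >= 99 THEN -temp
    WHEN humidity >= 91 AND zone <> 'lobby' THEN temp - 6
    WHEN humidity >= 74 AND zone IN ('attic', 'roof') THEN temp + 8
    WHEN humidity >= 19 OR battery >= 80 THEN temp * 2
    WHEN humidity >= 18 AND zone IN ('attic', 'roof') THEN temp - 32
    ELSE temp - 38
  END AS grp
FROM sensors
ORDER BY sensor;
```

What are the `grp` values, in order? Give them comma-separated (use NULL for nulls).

sensor=A: humidity >= 19 OR battery >= 80 → 88
sensor=B: humidity >= 91 AND zone <> 'lobby' → -24
sensor=C: humidity >= 19 OR battery >= 80 → 58
sensor=E: humidity >= 74 AND zone IN ('attic', 'roof') → -5
sensor=F: humidity >= 19 OR battery >= 80 → -14
sensor=P: humidity >= 19 OR battery >= 80 → 38
sensor=T: humidity >= 91 AND zone <> 'lobby' → 20
sensor=U: humidity >= 19 OR battery >= 80 → 70
sensor=V: humidity >= 74 AND zone IN ('attic', 'roof') → 5
sensor=Z: humidity >= 91 AND zone <> 'lobby' → -17

88, -24, 58, -5, -14, 38, 20, 70, 5, -17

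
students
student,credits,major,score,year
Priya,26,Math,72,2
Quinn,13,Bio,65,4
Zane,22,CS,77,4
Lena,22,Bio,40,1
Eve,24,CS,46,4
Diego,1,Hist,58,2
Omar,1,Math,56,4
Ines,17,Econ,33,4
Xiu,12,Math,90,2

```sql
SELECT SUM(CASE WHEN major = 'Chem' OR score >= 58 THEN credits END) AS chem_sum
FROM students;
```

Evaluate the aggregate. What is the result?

student=Priya: ✓ → 26
student=Quinn: ✓ → 13
student=Zane: ✓ → 22
student=Lena: ✗
student=Eve: ✗
student=Diego: ✓ → 1
student=Omar: ✗
student=Ines: ✗
student=Xiu: ✓ → 12
chem_sum = 26 + 13 + 22 + 1 + 12 = 74

74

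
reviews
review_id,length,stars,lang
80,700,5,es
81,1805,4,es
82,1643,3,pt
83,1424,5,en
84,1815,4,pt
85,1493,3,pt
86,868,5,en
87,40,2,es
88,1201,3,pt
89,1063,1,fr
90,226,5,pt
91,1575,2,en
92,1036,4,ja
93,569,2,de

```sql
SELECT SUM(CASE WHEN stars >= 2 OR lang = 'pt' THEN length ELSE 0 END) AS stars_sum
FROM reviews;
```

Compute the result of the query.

14395

review_id=80: ✓ → 700
review_id=81: ✓ → 1805
review_id=82: ✓ → 1643
review_id=83: ✓ → 1424
review_id=84: ✓ → 1815
review_id=85: ✓ → 1493
review_id=86: ✓ → 868
review_id=87: ✓ → 40
review_id=88: ✓ → 1201
review_id=89: ✗
review_id=90: ✓ → 226
review_id=91: ✓ → 1575
review_id=92: ✓ → 1036
review_id=93: ✓ → 569
stars_sum = 700 + 1805 + 1643 + 1424 + 1815 + 1493 + 868 + 40 + 1201 + 226 + 1575 + 1036 + 569 = 14395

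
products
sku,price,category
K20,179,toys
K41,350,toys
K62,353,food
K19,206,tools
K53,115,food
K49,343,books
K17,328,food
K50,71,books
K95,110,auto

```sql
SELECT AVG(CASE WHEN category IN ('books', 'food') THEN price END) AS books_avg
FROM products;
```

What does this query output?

sku=K20: ✗
sku=K41: ✗
sku=K62: ✓ → 353
sku=K19: ✗
sku=K53: ✓ → 115
sku=K49: ✓ → 343
sku=K17: ✓ → 328
sku=K50: ✓ → 71
sku=K95: ✗
books_avg = (353 + 115 + 343 + 328 + 71) / 5 = 242

242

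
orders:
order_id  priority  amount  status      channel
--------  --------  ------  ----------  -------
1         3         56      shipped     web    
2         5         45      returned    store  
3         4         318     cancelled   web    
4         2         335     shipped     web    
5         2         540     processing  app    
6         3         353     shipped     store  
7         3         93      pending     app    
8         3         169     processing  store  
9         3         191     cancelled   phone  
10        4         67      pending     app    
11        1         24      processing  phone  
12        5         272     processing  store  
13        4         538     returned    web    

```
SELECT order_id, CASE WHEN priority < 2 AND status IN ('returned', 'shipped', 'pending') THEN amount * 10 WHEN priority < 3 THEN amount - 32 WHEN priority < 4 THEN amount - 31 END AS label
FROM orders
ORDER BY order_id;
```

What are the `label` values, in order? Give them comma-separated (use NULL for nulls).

25, NULL, NULL, 303, 508, 322, 62, 138, 160, NULL, -8, NULL, NULL

order_id=1: priority < 4 → 25
order_id=2: (no match → NULL) → NULL
order_id=3: (no match → NULL) → NULL
order_id=4: priority < 3 → 303
order_id=5: priority < 3 → 508
order_id=6: priority < 4 → 322
order_id=7: priority < 4 → 62
order_id=8: priority < 4 → 138
order_id=9: priority < 4 → 160
order_id=10: (no match → NULL) → NULL
order_id=11: priority < 3 → -8
order_id=12: (no match → NULL) → NULL
order_id=13: (no match → NULL) → NULL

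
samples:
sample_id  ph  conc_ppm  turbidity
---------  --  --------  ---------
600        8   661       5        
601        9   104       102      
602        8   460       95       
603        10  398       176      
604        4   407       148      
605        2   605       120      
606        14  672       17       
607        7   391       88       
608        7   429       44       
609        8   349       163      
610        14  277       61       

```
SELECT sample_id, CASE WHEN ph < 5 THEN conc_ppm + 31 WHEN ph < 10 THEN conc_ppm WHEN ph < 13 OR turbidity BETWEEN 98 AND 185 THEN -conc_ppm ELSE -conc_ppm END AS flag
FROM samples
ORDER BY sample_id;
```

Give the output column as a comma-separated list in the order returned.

sample_id=600: ph < 10 → 661
sample_id=601: ph < 10 → 104
sample_id=602: ph < 10 → 460
sample_id=603: ph < 13 OR turbidity BETWEEN 98 AND 185 → -398
sample_id=604: ph < 5 → 438
sample_id=605: ph < 5 → 636
sample_id=606: ELSE → -672
sample_id=607: ph < 10 → 391
sample_id=608: ph < 10 → 429
sample_id=609: ph < 10 → 349
sample_id=610: ELSE → -277

661, 104, 460, -398, 438, 636, -672, 391, 429, 349, -277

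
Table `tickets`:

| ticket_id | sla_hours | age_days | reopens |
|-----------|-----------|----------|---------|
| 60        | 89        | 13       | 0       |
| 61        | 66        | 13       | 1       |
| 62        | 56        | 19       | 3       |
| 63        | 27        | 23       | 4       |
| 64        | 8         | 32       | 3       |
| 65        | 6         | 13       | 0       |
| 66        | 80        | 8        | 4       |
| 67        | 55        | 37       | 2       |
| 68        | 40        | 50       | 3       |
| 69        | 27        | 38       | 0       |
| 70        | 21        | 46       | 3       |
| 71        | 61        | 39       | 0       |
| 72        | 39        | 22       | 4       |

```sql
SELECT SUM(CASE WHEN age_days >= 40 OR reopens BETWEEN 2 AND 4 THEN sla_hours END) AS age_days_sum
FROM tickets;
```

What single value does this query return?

326

ticket_id=60: ✗
ticket_id=61: ✗
ticket_id=62: ✓ → 56
ticket_id=63: ✓ → 27
ticket_id=64: ✓ → 8
ticket_id=65: ✗
ticket_id=66: ✓ → 80
ticket_id=67: ✓ → 55
ticket_id=68: ✓ → 40
ticket_id=69: ✗
ticket_id=70: ✓ → 21
ticket_id=71: ✗
ticket_id=72: ✓ → 39
age_days_sum = 56 + 27 + 8 + 80 + 55 + 40 + 21 + 39 = 326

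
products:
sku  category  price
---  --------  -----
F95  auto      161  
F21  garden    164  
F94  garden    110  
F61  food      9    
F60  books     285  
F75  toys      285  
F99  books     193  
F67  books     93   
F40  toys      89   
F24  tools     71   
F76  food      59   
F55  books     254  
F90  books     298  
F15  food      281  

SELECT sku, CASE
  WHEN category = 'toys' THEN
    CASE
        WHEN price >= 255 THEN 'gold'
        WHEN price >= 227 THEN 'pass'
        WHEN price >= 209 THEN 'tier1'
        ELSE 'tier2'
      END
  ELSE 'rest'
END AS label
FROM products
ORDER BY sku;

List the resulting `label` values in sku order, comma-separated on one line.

rest, rest, rest, tier2, rest, rest, rest, rest, gold, rest, rest, rest, rest, rest

sku=F15: category='food' → outer ELSE → rest
sku=F21: category='garden' → outer ELSE → rest
sku=F24: category='tools' → outer ELSE → rest
sku=F40: category='toys' → inner[ELSE] → tier2
sku=F55: category='books' → outer ELSE → rest
sku=F60: category='books' → outer ELSE → rest
sku=F61: category='food' → outer ELSE → rest
sku=F67: category='books' → outer ELSE → rest
sku=F75: category='toys' → inner[price >= 255] → gold
sku=F76: category='food' → outer ELSE → rest
sku=F90: category='books' → outer ELSE → rest
sku=F94: category='garden' → outer ELSE → rest
sku=F95: category='auto' → outer ELSE → rest
sku=F99: category='books' → outer ELSE → rest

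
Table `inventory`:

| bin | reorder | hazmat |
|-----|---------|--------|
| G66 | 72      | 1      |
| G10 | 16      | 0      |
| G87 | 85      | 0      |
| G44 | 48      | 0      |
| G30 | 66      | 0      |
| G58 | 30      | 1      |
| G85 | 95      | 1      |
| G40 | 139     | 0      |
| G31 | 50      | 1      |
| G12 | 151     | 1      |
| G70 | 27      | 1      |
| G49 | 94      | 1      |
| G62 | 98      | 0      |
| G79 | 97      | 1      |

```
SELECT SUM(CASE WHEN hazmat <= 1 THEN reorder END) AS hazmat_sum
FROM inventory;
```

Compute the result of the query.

bin=G66: ✓ → 72
bin=G10: ✓ → 16
bin=G87: ✓ → 85
bin=G44: ✓ → 48
bin=G30: ✓ → 66
bin=G58: ✓ → 30
bin=G85: ✓ → 95
bin=G40: ✓ → 139
bin=G31: ✓ → 50
bin=G12: ✓ → 151
bin=G70: ✓ → 27
bin=G49: ✓ → 94
bin=G62: ✓ → 98
bin=G79: ✓ → 97
hazmat_sum = 72 + 16 + 85 + 48 + 66 + 30 + 95 + 139 + 50 + 151 + 27 + 94 + 98 + 97 = 1068

1068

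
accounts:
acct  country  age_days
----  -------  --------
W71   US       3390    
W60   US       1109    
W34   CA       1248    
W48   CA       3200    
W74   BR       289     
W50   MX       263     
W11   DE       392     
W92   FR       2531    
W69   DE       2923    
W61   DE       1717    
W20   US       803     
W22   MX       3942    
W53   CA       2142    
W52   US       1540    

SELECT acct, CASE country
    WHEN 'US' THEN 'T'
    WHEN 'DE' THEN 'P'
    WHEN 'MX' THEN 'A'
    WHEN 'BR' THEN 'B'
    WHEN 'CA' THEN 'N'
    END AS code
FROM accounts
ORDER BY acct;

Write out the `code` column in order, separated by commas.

P, T, A, N, N, A, T, N, T, P, P, T, B, NULL

acct=W11: country='DE' → P
acct=W20: country='US' → T
acct=W22: country='MX' → A
acct=W34: country='CA' → N
acct=W48: country='CA' → N
acct=W50: country='MX' → A
acct=W52: country='US' → T
acct=W53: country='CA' → N
acct=W60: country='US' → T
acct=W61: country='DE' → P
acct=W69: country='DE' → P
acct=W71: country='US' → T
acct=W74: country='BR' → B
acct=W92: (no match → NULL) → NULL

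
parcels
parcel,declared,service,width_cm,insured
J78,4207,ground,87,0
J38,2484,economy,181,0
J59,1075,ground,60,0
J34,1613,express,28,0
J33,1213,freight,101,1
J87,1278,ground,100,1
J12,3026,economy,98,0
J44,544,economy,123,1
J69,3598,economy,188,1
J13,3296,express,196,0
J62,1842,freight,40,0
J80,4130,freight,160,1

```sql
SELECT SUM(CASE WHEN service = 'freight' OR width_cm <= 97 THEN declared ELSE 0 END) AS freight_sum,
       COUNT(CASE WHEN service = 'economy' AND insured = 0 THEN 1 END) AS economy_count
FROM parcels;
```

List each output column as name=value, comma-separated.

freight_sum=14080, economy_count=2

[freight_sum: service = 'freight' OR width_cm <= 97]
parcel=J78: ✓ → 4207
parcel=J38: ✗
parcel=J59: ✓ → 1075
parcel=J34: ✓ → 1613
parcel=J33: ✓ → 1213
parcel=J87: ✗
parcel=J12: ✗
parcel=J44: ✗
parcel=J69: ✗
parcel=J13: ✗
parcel=J62: ✓ → 1842
parcel=J80: ✓ → 4130
freight_sum = 4207 + 1075 + 1613 + 1213 + 1842 + 4130 = 14080
—
[economy_count: service = 'economy' AND insured = 0]
parcel=J78: ✗
parcel=J38: ✓ → 1
parcel=J59: ✗
parcel=J34: ✗
parcel=J33: ✗
parcel=J87: ✗
parcel=J12: ✓ → 1
parcel=J44: ✗
parcel=J69: ✗
parcel=J13: ✗
parcel=J62: ✗
parcel=J80: ✗
economy_count = COUNT(1, 1) = 2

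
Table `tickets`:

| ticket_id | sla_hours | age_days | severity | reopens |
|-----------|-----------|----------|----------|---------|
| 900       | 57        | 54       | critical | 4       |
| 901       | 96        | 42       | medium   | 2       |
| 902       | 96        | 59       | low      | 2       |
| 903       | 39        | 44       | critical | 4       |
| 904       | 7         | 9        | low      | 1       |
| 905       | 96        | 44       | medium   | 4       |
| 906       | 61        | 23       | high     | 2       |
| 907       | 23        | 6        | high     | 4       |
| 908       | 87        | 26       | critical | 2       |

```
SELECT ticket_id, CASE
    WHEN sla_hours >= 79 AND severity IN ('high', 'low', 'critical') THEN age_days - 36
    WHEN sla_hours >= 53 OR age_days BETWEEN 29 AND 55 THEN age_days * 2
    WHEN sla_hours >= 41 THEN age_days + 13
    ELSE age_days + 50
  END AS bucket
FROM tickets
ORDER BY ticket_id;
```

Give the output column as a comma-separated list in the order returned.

ticket_id=900: sla_hours >= 53 OR age_days BETWEEN 29 AND 55 → 108
ticket_id=901: sla_hours >= 53 OR age_days BETWEEN 29 AND 55 → 84
ticket_id=902: sla_hours >= 79 AND severity IN ('high', 'low', 'critical') → 23
ticket_id=903: sla_hours >= 53 OR age_days BETWEEN 29 AND 55 → 88
ticket_id=904: ELSE → 59
ticket_id=905: sla_hours >= 53 OR age_days BETWEEN 29 AND 55 → 88
ticket_id=906: sla_hours >= 53 OR age_days BETWEEN 29 AND 55 → 46
ticket_id=907: ELSE → 56
ticket_id=908: sla_hours >= 79 AND severity IN ('high', 'low', 'critical') → -10

108, 84, 23, 88, 59, 88, 46, 56, -10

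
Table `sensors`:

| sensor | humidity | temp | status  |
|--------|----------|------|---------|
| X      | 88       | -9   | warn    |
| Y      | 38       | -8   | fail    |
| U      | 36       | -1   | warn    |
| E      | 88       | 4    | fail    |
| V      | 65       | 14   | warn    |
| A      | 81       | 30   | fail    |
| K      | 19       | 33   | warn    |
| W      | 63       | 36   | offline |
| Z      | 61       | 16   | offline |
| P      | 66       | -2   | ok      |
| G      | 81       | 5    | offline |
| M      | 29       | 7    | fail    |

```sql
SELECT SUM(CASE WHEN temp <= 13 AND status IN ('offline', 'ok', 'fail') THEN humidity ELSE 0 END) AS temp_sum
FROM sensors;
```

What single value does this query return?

sensor=X: ✗
sensor=Y: ✓ → 38
sensor=U: ✗
sensor=E: ✓ → 88
sensor=V: ✗
sensor=A: ✗
sensor=K: ✗
sensor=W: ✗
sensor=Z: ✗
sensor=P: ✓ → 66
sensor=G: ✓ → 81
sensor=M: ✓ → 29
temp_sum = 38 + 88 + 66 + 81 + 29 = 302

302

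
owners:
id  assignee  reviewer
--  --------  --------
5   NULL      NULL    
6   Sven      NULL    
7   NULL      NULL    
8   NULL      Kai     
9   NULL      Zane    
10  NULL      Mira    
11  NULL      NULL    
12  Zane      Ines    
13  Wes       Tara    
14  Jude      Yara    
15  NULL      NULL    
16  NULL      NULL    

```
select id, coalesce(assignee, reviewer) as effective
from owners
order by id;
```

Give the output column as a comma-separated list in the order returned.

id=5: assignee=NULL, reviewer=NULL (all NULL) → NULL
id=6: assignee=Sven → Sven
id=7: assignee=NULL, reviewer=NULL (all NULL) → NULL
id=8: assignee=NULL, reviewer=Kai → Kai
id=9: assignee=NULL, reviewer=Zane → Zane
id=10: assignee=NULL, reviewer=Mira → Mira
id=11: assignee=NULL, reviewer=NULL (all NULL) → NULL
id=12: assignee=Zane → Zane
id=13: assignee=Wes → Wes
id=14: assignee=Jude → Jude
id=15: assignee=NULL, reviewer=NULL (all NULL) → NULL
id=16: assignee=NULL, reviewer=NULL (all NULL) → NULL

NULL, Sven, NULL, Kai, Zane, Mira, NULL, Zane, Wes, Jude, NULL, NULL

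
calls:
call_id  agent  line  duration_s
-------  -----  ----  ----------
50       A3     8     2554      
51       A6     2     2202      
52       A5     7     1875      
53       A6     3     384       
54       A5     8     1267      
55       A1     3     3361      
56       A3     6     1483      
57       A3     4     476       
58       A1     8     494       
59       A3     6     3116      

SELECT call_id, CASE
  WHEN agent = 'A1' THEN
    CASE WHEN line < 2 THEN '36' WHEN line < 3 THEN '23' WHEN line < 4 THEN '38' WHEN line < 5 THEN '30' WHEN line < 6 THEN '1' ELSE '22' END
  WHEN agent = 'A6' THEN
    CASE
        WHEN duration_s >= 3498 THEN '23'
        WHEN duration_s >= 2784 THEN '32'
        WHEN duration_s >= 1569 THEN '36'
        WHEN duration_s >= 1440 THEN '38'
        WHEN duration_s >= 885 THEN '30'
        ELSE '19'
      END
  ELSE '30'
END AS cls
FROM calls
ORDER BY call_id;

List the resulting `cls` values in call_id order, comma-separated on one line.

30, 36, 30, 19, 30, 38, 30, 30, 22, 30

call_id=50: agent='A3' → outer ELSE → 30
call_id=51: agent='A6' → inner[duration_s >= 1569] → 36
call_id=52: agent='A5' → outer ELSE → 30
call_id=53: agent='A6' → inner[ELSE] → 19
call_id=54: agent='A5' → outer ELSE → 30
call_id=55: agent='A1' → inner[line < 4] → 38
call_id=56: agent='A3' → outer ELSE → 30
call_id=57: agent='A3' → outer ELSE → 30
call_id=58: agent='A1' → inner[ELSE] → 22
call_id=59: agent='A3' → outer ELSE → 30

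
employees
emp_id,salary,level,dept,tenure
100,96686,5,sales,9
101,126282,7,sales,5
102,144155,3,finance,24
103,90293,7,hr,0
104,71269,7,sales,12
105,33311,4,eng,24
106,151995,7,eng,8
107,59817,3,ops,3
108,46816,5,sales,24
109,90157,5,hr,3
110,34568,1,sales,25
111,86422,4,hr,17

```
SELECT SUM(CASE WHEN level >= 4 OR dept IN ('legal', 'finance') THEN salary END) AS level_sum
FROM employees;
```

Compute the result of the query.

emp_id=100: ✓ → 96686
emp_id=101: ✓ → 126282
emp_id=102: ✓ → 144155
emp_id=103: ✓ → 90293
emp_id=104: ✓ → 71269
emp_id=105: ✓ → 33311
emp_id=106: ✓ → 151995
emp_id=107: ✗
emp_id=108: ✓ → 46816
emp_id=109: ✓ → 90157
emp_id=110: ✗
emp_id=111: ✓ → 86422
level_sum = 96686 + 126282 + 144155 + 90293 + 71269 + 33311 + 151995 + 46816 + 90157 + 86422 = 937386

937386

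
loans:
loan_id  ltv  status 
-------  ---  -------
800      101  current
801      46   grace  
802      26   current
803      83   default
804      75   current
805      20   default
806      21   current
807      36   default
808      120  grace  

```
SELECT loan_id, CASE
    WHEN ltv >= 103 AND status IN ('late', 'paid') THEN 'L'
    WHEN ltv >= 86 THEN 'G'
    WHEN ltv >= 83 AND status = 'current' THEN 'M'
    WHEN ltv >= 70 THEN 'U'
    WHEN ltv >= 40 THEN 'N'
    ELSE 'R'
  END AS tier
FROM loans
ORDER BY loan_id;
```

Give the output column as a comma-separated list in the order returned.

G, N, R, U, U, R, R, R, G

loan_id=800: ltv >= 86 → G
loan_id=801: ltv >= 40 → N
loan_id=802: ELSE → R
loan_id=803: ltv >= 70 → U
loan_id=804: ltv >= 70 → U
loan_id=805: ELSE → R
loan_id=806: ELSE → R
loan_id=807: ELSE → R
loan_id=808: ltv >= 86 → G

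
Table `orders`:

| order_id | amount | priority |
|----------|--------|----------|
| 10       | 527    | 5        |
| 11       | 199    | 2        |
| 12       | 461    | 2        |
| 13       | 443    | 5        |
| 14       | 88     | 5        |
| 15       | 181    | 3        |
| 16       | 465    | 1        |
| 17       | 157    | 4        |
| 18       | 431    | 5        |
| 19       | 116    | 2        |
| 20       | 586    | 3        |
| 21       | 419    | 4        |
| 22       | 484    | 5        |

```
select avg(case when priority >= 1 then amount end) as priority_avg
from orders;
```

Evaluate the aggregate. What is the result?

order_id=10: ✓ → 527
order_id=11: ✓ → 199
order_id=12: ✓ → 461
order_id=13: ✓ → 443
order_id=14: ✓ → 88
order_id=15: ✓ → 181
order_id=16: ✓ → 465
order_id=17: ✓ → 157
order_id=18: ✓ → 431
order_id=19: ✓ → 116
order_id=20: ✓ → 586
order_id=21: ✓ → 419
order_id=22: ✓ → 484
priority_avg = (527 + 199 + 461 + 443 + 88 + 181 + 465 + 157 + 431 + 116 + 586 + 419 + 484) / 13 = 350.5384615385

350.5384615385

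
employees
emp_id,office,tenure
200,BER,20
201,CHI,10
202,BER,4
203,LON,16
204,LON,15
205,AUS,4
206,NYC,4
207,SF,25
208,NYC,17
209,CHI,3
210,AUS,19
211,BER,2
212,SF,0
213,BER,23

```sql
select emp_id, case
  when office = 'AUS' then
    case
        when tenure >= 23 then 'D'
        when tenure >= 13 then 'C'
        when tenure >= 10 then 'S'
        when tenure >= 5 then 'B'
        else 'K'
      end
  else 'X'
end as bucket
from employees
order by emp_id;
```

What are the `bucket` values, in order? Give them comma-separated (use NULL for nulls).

X, X, X, X, X, K, X, X, X, X, C, X, X, X

emp_id=200: office='BER' → outer ELSE → X
emp_id=201: office='CHI' → outer ELSE → X
emp_id=202: office='BER' → outer ELSE → X
emp_id=203: office='LON' → outer ELSE → X
emp_id=204: office='LON' → outer ELSE → X
emp_id=205: office='AUS' → inner[ELSE] → K
emp_id=206: office='NYC' → outer ELSE → X
emp_id=207: office='SF' → outer ELSE → X
emp_id=208: office='NYC' → outer ELSE → X
emp_id=209: office='CHI' → outer ELSE → X
emp_id=210: office='AUS' → inner[tenure >= 13] → C
emp_id=211: office='BER' → outer ELSE → X
emp_id=212: office='SF' → outer ELSE → X
emp_id=213: office='BER' → outer ELSE → X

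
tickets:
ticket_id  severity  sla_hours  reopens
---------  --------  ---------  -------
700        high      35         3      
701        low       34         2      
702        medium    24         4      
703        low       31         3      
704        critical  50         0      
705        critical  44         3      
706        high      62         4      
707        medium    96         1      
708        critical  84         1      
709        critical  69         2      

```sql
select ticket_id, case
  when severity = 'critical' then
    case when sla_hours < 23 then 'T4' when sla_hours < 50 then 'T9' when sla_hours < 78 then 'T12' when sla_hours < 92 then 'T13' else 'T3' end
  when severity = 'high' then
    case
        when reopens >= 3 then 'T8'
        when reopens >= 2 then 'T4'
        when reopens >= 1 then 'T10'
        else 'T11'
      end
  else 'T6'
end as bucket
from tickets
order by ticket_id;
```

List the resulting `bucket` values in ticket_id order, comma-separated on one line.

T8, T6, T6, T6, T12, T9, T8, T6, T13, T12

ticket_id=700: severity='high' → inner[reopens >= 3] → T8
ticket_id=701: severity='low' → outer ELSE → T6
ticket_id=702: severity='medium' → outer ELSE → T6
ticket_id=703: severity='low' → outer ELSE → T6
ticket_id=704: severity='critical' → inner[sla_hours < 78] → T12
ticket_id=705: severity='critical' → inner[sla_hours < 50] → T9
ticket_id=706: severity='high' → inner[reopens >= 3] → T8
ticket_id=707: severity='medium' → outer ELSE → T6
ticket_id=708: severity='critical' → inner[sla_hours < 92] → T13
ticket_id=709: severity='critical' → inner[sla_hours < 78] → T12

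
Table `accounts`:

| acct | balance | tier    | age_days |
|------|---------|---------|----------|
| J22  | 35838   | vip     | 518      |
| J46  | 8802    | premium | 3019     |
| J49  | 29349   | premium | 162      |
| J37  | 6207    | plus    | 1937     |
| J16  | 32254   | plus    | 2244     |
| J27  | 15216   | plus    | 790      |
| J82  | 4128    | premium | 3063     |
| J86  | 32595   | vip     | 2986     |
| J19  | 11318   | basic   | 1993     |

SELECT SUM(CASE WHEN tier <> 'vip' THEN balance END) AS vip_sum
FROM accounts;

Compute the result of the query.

107274

acct=J22: ✗
acct=J46: ✓ → 8802
acct=J49: ✓ → 29349
acct=J37: ✓ → 6207
acct=J16: ✓ → 32254
acct=J27: ✓ → 15216
acct=J82: ✓ → 4128
acct=J86: ✗
acct=J19: ✓ → 11318
vip_sum = 8802 + 29349 + 6207 + 32254 + 15216 + 4128 + 11318 = 107274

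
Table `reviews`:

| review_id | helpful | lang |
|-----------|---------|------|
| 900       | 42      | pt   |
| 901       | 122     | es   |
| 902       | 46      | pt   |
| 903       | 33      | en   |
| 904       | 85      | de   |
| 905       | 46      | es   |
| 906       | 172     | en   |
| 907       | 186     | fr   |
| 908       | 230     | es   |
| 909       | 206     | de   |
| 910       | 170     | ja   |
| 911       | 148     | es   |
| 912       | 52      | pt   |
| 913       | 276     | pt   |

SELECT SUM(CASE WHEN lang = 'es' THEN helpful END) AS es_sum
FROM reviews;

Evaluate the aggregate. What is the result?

546

review_id=900: ✗
review_id=901: ✓ → 122
review_id=902: ✗
review_id=903: ✗
review_id=904: ✗
review_id=905: ✓ → 46
review_id=906: ✗
review_id=907: ✗
review_id=908: ✓ → 230
review_id=909: ✗
review_id=910: ✗
review_id=911: ✓ → 148
review_id=912: ✗
review_id=913: ✗
es_sum = 122 + 46 + 230 + 148 = 546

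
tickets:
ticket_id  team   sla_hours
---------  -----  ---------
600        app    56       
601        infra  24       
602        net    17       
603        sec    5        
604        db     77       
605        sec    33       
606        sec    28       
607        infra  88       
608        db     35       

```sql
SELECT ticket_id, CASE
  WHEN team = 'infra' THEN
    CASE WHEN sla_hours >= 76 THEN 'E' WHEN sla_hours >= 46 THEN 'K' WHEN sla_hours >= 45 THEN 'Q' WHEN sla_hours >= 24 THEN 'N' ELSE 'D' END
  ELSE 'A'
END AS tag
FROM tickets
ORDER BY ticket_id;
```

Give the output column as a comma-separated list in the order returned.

ticket_id=600: team='app' → outer ELSE → A
ticket_id=601: team='infra' → inner[sla_hours >= 24] → N
ticket_id=602: team='net' → outer ELSE → A
ticket_id=603: team='sec' → outer ELSE → A
ticket_id=604: team='db' → outer ELSE → A
ticket_id=605: team='sec' → outer ELSE → A
ticket_id=606: team='sec' → outer ELSE → A
ticket_id=607: team='infra' → inner[sla_hours >= 76] → E
ticket_id=608: team='db' → outer ELSE → A

A, N, A, A, A, A, A, E, A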